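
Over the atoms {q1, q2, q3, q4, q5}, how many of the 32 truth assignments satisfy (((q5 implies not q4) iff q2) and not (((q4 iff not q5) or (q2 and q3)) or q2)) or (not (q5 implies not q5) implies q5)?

Initial set: {T ((((q5 implies not q4) iff q2) and not (((q4 iff not q5) or (q2 and q3)) or q2)) or (not (q5 implies not q5) implies q5))}.
T ((((q5 implies not q4) iff q2) and not (((q4 iff not q5) or (q2 and q3)) or q2)) or (not (q5 implies not q5) implies q5)): β-rule — branch into T (((q5 implies not q4) iff q2) and not (((q4 iff not q5) or (q2 and q3)) or q2))  //  T (not (q5 implies not q5) implies q5).
  branch 1 (add T (((q5 implies not q4) iff q2) and not (((q4 iff not q5) or (q2 and q3)) or q2))):
    T (((q5 implies not q4) iff q2) and not (((q4 iff not q5) or (q2 and q3)) or q2)): α-rule — add T ((q5 implies not q4) iff q2), T not (((q4 iff not q5) or (q2 and q3)) or q2).
    T not (((q4 iff not q5) or (q2 and q3)) or q2): α-rule — add F ((q4 iff not q5) or (q2 and q3)), F q2.
    F ((q4 iff not q5) or (q2 and q3)): α-rule — add F (q4 iff not q5), F (q2 and q3).
    T ((q5 implies not q4) iff q2): β-rule — branch into T (q5 implies not q4), T q2  //  F (q5 implies not q4), F q2.
      branch 1.1 (add T (q5 implies not q4), T q2):
        × closes — contains both q2 and not q2.
      branch 1.2 (add F (q5 implies not q4), F q2):
        F (q5 implies not q4): α-rule — add T q5, F not q4.
        F (q4 iff not q5): β-rule — branch into T q4, F not q5  //  F q4, T not q5.
          branch 1.2.1 (add T q4, F not q5):
            F (q2 and q3): β-rule — branch into F q2  //  F q3.
              branch 1.2.1.1 (add F q2):
                ○ open, literals {q2=0, q4=1, q5=1}.
              branch 1.2.1.2 (add F q3):
                ○ open, literals {q2=0, q3=0, q4=1, q5=1}.
          branch 1.2.2 (add F q4, T not q5):
            × closes — contains both q4 and not q4.
  branch 2 (add T (not (q5 implies not q5) implies q5)):
    T (not (q5 implies not q5) implies q5): β-rule — branch into F not (q5 implies not q5)  //  T q5.
      branch 2.1 (add F not (q5 implies not q5)):
        F not (q5 implies not q5): β-rule — branch into F q5  //  T not q5.
          branch 2.1.1 (add F q5):
            ○ open, literals {q5=0}.
          branch 2.1.2 (add T not q5):
            ○ open, literals {q5=0}.
      branch 2.2 (add T q5):
        ○ open, literals {q5=1}.
2 branches closed, 5 open.
Each open branch fixes some atoms; the unmentioned ones are free. Counting distinct full assignments: branch {q2=0, q4=1, q5=1} (q1, q3) contributes 4 new; branch {q2=0, q3=0, q4=1, q5=1} (q1) contributes 0 new; branch {q5=0} (q1, q2, q3, q4) contributes 16 new; branch {q5=0} (q1, q2, q3, q4) contributes 0 new; branch {q5=1} (q1, q2, q3, q4) contributes 12 new. Total: 32.

32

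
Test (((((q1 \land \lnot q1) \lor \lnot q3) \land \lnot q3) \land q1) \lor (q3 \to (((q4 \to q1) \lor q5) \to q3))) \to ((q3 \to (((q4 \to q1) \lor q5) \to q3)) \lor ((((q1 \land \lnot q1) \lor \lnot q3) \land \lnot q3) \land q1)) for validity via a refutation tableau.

Valid

Assume the negation and expand:
Initial set: {\lnot ((((((q1 \land \lnot q1) \lor \lnot q3) \land \lnot q3) \land q1) \lor (q3 \to (((q4 \to q1) \lor q5) \to q3))) \to ((q3 \to (((q4 \to q1) \lor q5) \to q3)) \lor ((((q1 \land \lnot q1) \lor \lnot q3) \land \lnot q3) \land q1)))}.
\lnot ((((((q1 \land \lnot q1) \lor \lnot q3) \land \lnot q3) \land q1) \lor (q3 \to (((q4 \to q1) \lor q5) \to q3))) \to ((q3 \to (((q4 \to q1) \lor q5) \to q3)) \lor ((((q1 \land \lnot q1) \lor \lnot q3) \land \lnot q3) \land q1))): α-rule — add (((((q1 \land \lnot q1) \lor \lnot q3) \land \lnot q3) \land q1) \lor (q3 \to (((q4 \to q1) \lor q5) \to q3))), \lnot ((q3 \to (((q4 \to q1) \lor q5) \to q3)) \lor ((((q1 \land \lnot q1) \lor \lnot q3) \land \lnot q3) \land q1)).
\lnot ((q3 \to (((q4 \to q1) \lor q5) \to q3)) \lor ((((q1 \land \lnot q1) \lor \lnot q3) \land \lnot q3) \land q1)): α-rule — add \lnot (q3 \to (((q4 \to q1) \lor q5) \to q3)), \lnot ((((q1 \land \lnot q1) \lor \lnot q3) \land \lnot q3) \land q1).
\lnot (q3 \to (((q4 \to q1) \lor q5) \to q3)): α-rule — add q3, \lnot (((q4 \to q1) \lor q5) \to q3).
\lnot (((q4 \to q1) \lor q5) \to q3): α-rule — add ((q4 \to q1) \lor q5), \lnot q3.
× closes — contains both q3 and \lnot q3.
All 1 branch closes.
Every branch closed, so the negation is unsatisfiable and the formula is valid.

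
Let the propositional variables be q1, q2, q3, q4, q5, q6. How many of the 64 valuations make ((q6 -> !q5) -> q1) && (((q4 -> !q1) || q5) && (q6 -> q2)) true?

Initial set: {(((q6 -> !q5) -> q1) && (((q4 -> !q1) || q5) && (q6 -> q2)))}.
(((q6 -> !q5) -> q1) && (((q4 -> !q1) || q5) && (q6 -> q2))): α-rule — add ((q6 -> !q5) -> q1), (((q4 -> !q1) || q5) && (q6 -> q2)).
(((q4 -> !q1) || q5) && (q6 -> q2)): α-rule — add ((q4 -> !q1) || q5), (q6 -> q2).
((q6 -> !q5) -> q1): β-rule — branch into !(q6 -> !q5)  //  q1.
  branch 1 (add !(q6 -> !q5)):
    !(q6 -> !q5): α-rule — add q6, !!q5.
    ((q4 -> !q1) || q5): β-rule — branch into (q4 -> !q1)  //  q5.
      branch 1.1 (add (q4 -> !q1)):
        (q6 -> q2): β-rule — branch into !q6  //  q2.
          branch 1.1.1 (add !q6):
            × closes — contains both q6 and !q6.
          branch 1.1.2 (add q2):
            (q4 -> !q1): β-rule — branch into !q4  //  !q1.
              branch 1.1.2.1 (add !q4):
                ○ open, literals {q2=true, q4=false, q5=true, q6=true}.
              branch 1.1.2.2 (add !q1):
                ○ open, literals {q1=false, q2=true, q5=true, q6=true}.
      branch 1.2 (add q5):
        (q6 -> q2): β-rule — branch into !q6  //  q2.
          branch 1.2.1 (add !q6):
            × closes — contains both q6 and !q6.
          branch 1.2.2 (add q2):
            ○ open, literals {q2=true, q5=true, q6=true}.
  branch 2 (add q1):
    ((q4 -> !q1) || q5): β-rule — branch into (q4 -> !q1)  //  q5.
      branch 2.1 (add (q4 -> !q1)):
        (q6 -> q2): β-rule — branch into !q6  //  q2.
          branch 2.1.1 (add !q6):
            (q4 -> !q1): β-rule — branch into !q4  //  !q1.
              branch 2.1.1.1 (add !q4):
                ○ open, literals {q1=true, q4=false, q6=false}.
              branch 2.1.1.2 (add !q1):
                × closes — contains both q1 and !q1.
          branch 2.1.2 (add q2):
            (q4 -> !q1): β-rule — branch into !q4  //  !q1.
              branch 2.1.2.1 (add !q4):
                ○ open, literals {q1=true, q2=true, q4=false}.
              branch 2.1.2.2 (add !q1):
                × closes — contains both q1 and !q1.
      branch 2.2 (add q5):
        (q6 -> q2): β-rule — branch into !q6  //  q2.
          branch 2.2.1 (add !q6):
            ○ open, literals {q1=true, q5=true, q6=false}.
          branch 2.2.2 (add q2):
            ○ open, literals {q1=true, q2=true, q5=true}.
4 branches closed, 7 open.
Each open branch fixes some atoms; the unmentioned ones are free. Counting distinct full assignments: branch {q2=true, q4=false, q5=true, q6=true} (q1, q3) contributes 4 new; branch {q1=false, q2=true, q5=true, q6=true} (q3, q4) contributes 2 new; branch {q2=true, q5=true, q6=true} (q1, q3, q4) contributes 2 new; branch {q1=true, q4=false, q6=false} (q2, q3, q5) contributes 8 new; branch {q1=true, q2=true, q4=false} (q3, q5, q6) contributes 2 new; branch {q1=true, q5=true, q6=false} (q2, q3, q4) contributes 4 new; branch {q1=true, q2=true, q5=true} (q3, q4, q6) contributes 0 new. Total: 22.

22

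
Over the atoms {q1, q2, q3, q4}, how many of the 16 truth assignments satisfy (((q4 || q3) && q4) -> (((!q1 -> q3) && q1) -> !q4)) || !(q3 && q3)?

14

Initial set: {T ((((q4 || q3) && q4) -> (((!q1 -> q3) && q1) -> !q4)) || !(q3 && q3))}.
T ((((q4 || q3) && q4) -> (((!q1 -> q3) && q1) -> !q4)) || !(q3 && q3)): β-rule — branch into T (((q4 || q3) && q4) -> (((!q1 -> q3) && q1) -> !q4))  //  T !(q3 && q3).
  branch 1 (add T (((q4 || q3) && q4) -> (((!q1 -> q3) && q1) -> !q4))):
    T (((q4 || q3) && q4) -> (((!q1 -> q3) && q1) -> !q4)): β-rule — branch into F ((q4 || q3) && q4)  //  T (((!q1 -> q3) && q1) -> !q4).
      branch 1.1 (add F ((q4 || q3) && q4)):
        F ((q4 || q3) && q4): β-rule — branch into F (q4 || q3)  //  F q4.
          branch 1.1.1 (add F (q4 || q3)):
            F (q4 || q3): α-rule — add F q4, F q3.
            ○ open, literals {q3=false, q4=false}.
          branch 1.1.2 (add F q4):
            ○ open, literals {q4=false}.
      branch 1.2 (add T (((!q1 -> q3) && q1) -> !q4)):
        T (((!q1 -> q3) && q1) -> !q4): β-rule — branch into F ((!q1 -> q3) && q1)  //  T !q4.
          branch 1.2.1 (add F ((!q1 -> q3) && q1)):
            F ((!q1 -> q3) && q1): β-rule — branch into F (!q1 -> q3)  //  F q1.
              branch 1.2.1.1 (add F (!q1 -> q3)):
                F (!q1 -> q3): α-rule — add T !q1, F q3.
                ○ open, literals {q1=false, q3=false}.
              branch 1.2.1.2 (add F q1):
                ○ open, literals {q1=false}.
          branch 1.2.2 (add T !q4):
            ○ open, literals {q4=false}.
  branch 2 (add T !(q3 && q3)):
    T !(q3 && q3): β-rule — branch into F q3  //  F q3.
      branch 2.1 (add F q3):
        ○ open, literals {q3=false}.
      branch 2.2 (add F q3):
        ○ open, literals {q3=false}.
0 branches closed, 7 open.
Each open branch fixes some atoms; the unmentioned ones are free. Counting distinct full assignments: branch {q3=false, q4=false} (q1, q2) contributes 4 new; branch {q4=false} (q1, q2, q3) contributes 4 new; branch {q1=false, q3=false} (q2, q4) contributes 2 new; branch {q1=false} (q2, q3, q4) contributes 2 new; branch {q4=false} (q1, q2, q3) contributes 0 new; branch {q3=false} (q1, q2, q4) contributes 2 new; branch {q3=false} (q1, q2, q4) contributes 0 new. Total: 14.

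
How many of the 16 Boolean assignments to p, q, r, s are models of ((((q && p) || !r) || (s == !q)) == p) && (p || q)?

8

Initial set: {T (((((q && p) || !r) || (s == !q)) == p) && (p || q))}.
T (((((q && p) || !r) || (s == !q)) == p) && (p || q)): α-rule — add T ((((q && p) || !r) || (s == !q)) == p), T (p || q).
T ((((q && p) || !r) || (s == !q)) == p): β-rule — branch into T (((q && p) || !r) || (s == !q)), T p  //  F (((q && p) || !r) || (s == !q)), F p.
  branch 1 (add T (((q && p) || !r) || (s == !q)), T p):
    T (p || q): β-rule — branch into T p  //  T q.
      branch 1.1 (add T p):
        T (((q && p) || !r) || (s == !q)): β-rule — branch into T ((q && p) || !r)  //  T (s == !q).
          branch 1.1.1 (add T ((q && p) || !r)):
            T ((q && p) || !r): β-rule — branch into T (q && p)  //  T !r.
              branch 1.1.1.1 (add T (q && p)):
                T (q && p): α-rule — add T q, T p.
                ○ open, literals {p=T, q=T}.
              branch 1.1.1.2 (add T !r):
                ○ open, literals {p=T, r=F}.
          branch 1.1.2 (add T (s == !q)):
            T (s == !q): β-rule — branch into T s, T !q  //  F s, F !q.
              branch 1.1.2.1 (add T s, T !q):
                ○ open, literals {p=T, q=F, s=T}.
              branch 1.1.2.2 (add F s, F !q):
                ○ open, literals {p=T, q=T, s=F}.
      branch 1.2 (add T q):
        T (((q && p) || !r) || (s == !q)): β-rule — branch into T ((q && p) || !r)  //  T (s == !q).
          branch 1.2.1 (add T ((q && p) || !r)):
            T ((q && p) || !r): β-rule — branch into T (q && p)  //  T !r.
              branch 1.2.1.1 (add T (q && p)):
                T (q && p): α-rule — add T q, T p.
                ○ open, literals {p=T, q=T}.
              branch 1.2.1.2 (add T !r):
                ○ open, literals {p=T, q=T, r=F}.
          branch 1.2.2 (add T (s == !q)):
            T (s == !q): β-rule — branch into T s, T !q  //  F s, F !q.
              branch 1.2.2.1 (add T s, T !q):
                × closes — contains both q and !q.
              branch 1.2.2.2 (add F s, F !q):
                ○ open, literals {p=T, q=T, s=F}.
  branch 2 (add F (((q && p) || !r) || (s == !q)), F p):
    F (((q && p) || !r) || (s == !q)): α-rule — add F ((q && p) || !r), F (s == !q).
    F ((q && p) || !r): α-rule — add F (q && p), F !r.
    T (p || q): β-rule — branch into T p  //  T q.
      branch 2.1 (add T p):
        × closes — contains both p and !p.
      branch 2.2 (add T q):
        F (s == !q): β-rule — branch into T s, F !q  //  F s, T !q.
          branch 2.2.1 (add T s, F !q):
            F (q && p): β-rule — branch into F q  //  F p.
              branch 2.2.1.1 (add F q):
                × closes — contains both q and !q.
              branch 2.2.1.2 (add F p):
                ○ open, literals {p=F, q=T, r=T, s=T}.
          branch 2.2.2 (add F s, T !q):
            × closes — contains both q and !q.
4 branches closed, 8 open.
Each open branch fixes some atoms; the unmentioned ones are free. Counting distinct full assignments: branch {p=T, q=T} (r, s) contributes 4 new; branch {p=T, r=F} (q, s) contributes 2 new; branch {p=T, q=F, s=T} (r) contributes 1 new; branch {p=T, q=T, s=F} (r) contributes 0 new; branch {p=T, q=T} (r, s) contributes 0 new; branch {p=T, q=T, r=F} (s) contributes 0 new; branch {p=T, q=T, s=F} (r) contributes 0 new; branch {p=F, q=T, r=T, s=T} (none free) contributes 1 new. Total: 8.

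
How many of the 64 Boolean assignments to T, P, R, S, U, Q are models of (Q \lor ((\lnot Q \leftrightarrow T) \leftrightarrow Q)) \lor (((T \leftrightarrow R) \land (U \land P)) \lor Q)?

Initial set: {((Q \lor ((\lnot Q \leftrightarrow T) \leftrightarrow Q)) \lor (((T \leftrightarrow R) \land (U \land P)) \lor Q))}.
((Q \lor ((\lnot Q \leftrightarrow T) \leftrightarrow Q)) \lor (((T \leftrightarrow R) \land (U \land P)) \lor Q)): β-rule — branch into (Q \lor ((\lnot Q \leftrightarrow T) \leftrightarrow Q))  //  (((T \leftrightarrow R) \land (U \land P)) \lor Q).
  branch 1 (add (Q \lor ((\lnot Q \leftrightarrow T) \leftrightarrow Q))):
    (Q \lor ((\lnot Q \leftrightarrow T) \leftrightarrow Q)): β-rule — branch into Q  //  ((\lnot Q \leftrightarrow T) \leftrightarrow Q).
      branch 1.1 (add Q):
        ○ open, literals {Q=1}.
      branch 1.2 (add ((\lnot Q \leftrightarrow T) \leftrightarrow Q)):
        ((\lnot Q \leftrightarrow T) \leftrightarrow Q): β-rule — branch into (\lnot Q \leftrightarrow T), Q  //  \lnot (\lnot Q \leftrightarrow T), \lnot Q.
          branch 1.2.1 (add (\lnot Q \leftrightarrow T), Q):
            (\lnot Q \leftrightarrow T): β-rule — branch into \lnot Q, T  //  \lnot \lnot Q, \lnot T.
              branch 1.2.1.1 (add \lnot Q, T):
                × closes — contains both Q and \lnot Q.
              branch 1.2.1.2 (add \lnot \lnot Q, \lnot T):
                ○ open, literals {Q=1, T=0}.
          branch 1.2.2 (add \lnot (\lnot Q \leftrightarrow T), \lnot Q):
            \lnot (\lnot Q \leftrightarrow T): β-rule — branch into \lnot Q, \lnot T  //  \lnot \lnot Q, T.
              branch 1.2.2.1 (add \lnot Q, \lnot T):
                ○ open, literals {Q=0, T=0}.
              branch 1.2.2.2 (add \lnot \lnot Q, T):
                × closes — contains both Q and \lnot Q.
  branch 2 (add (((T \leftrightarrow R) \land (U \land P)) \lor Q)):
    (((T \leftrightarrow R) \land (U \land P)) \lor Q): β-rule — branch into ((T \leftrightarrow R) \land (U \land P))  //  Q.
      branch 2.1 (add ((T \leftrightarrow R) \land (U \land P))):
        ((T \leftrightarrow R) \land (U \land P)): α-rule — add (T \leftrightarrow R), (U \land P).
        (U \land P): α-rule — add U, P.
        (T \leftrightarrow R): β-rule — branch into T, R  //  \lnot T, \lnot R.
          branch 2.1.1 (add T, R):
            ○ open, literals {P=1, R=1, T=1, U=1}.
          branch 2.1.2 (add \lnot T, \lnot R):
            ○ open, literals {P=1, R=0, T=0, U=1}.
      branch 2.2 (add Q):
        ○ open, literals {Q=1}.
2 branches closed, 6 open.
Each open branch fixes some atoms; the unmentioned ones are free. Counting distinct full assignments: branch {Q=1} (T, P, R, S, U) contributes 32 new; branch {Q=1, T=0} (P, R, S, U) contributes 0 new; branch {Q=0, T=0} (P, R, S, U) contributes 16 new; branch {P=1, R=1, T=1, U=1} (S, Q) contributes 2 new; branch {P=1, R=0, T=0, U=1} (S, Q) contributes 0 new; branch {Q=1} (T, P, R, S, U) contributes 0 new. Total: 50.

50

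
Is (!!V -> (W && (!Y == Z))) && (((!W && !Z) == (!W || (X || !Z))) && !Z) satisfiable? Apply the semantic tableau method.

Satisfiable

Initial set: {T ((!!V -> (W && (!Y == Z))) && (((!W && !Z) == (!W || (X || !Z))) && !Z))}.
T ((!!V -> (W && (!Y == Z))) && (((!W && !Z) == (!W || (X || !Z))) && !Z)): α-rule — add T (!!V -> (W && (!Y == Z))), T (((!W && !Z) == (!W || (X || !Z))) && !Z).
T (((!W && !Z) == (!W || (X || !Z))) && !Z): α-rule — add T ((!W && !Z) == (!W || (X || !Z))), T !Z.
T (!!V -> (W && (!Y == Z))): β-rule — branch into F !!V  //  T (W && (!Y == Z)).
  branch 1 (add F !!V):
    F !!V: drop double negation, giving F V.
    T ((!W && !Z) == (!W || (X || !Z))): β-rule — branch into T (!W && !Z), T (!W || (X || !Z))  //  F (!W && !Z), F (!W || (X || !Z)).
      branch 1.1 (add T (!W && !Z), T (!W || (X || !Z))):
        T (!W && !Z): α-rule — add T !W, T !Z.
        T (!W || (X || !Z)): β-rule — branch into T !W  //  T (X || !Z).
          branch 1.1.1 (add T !W):
            ○ open, literals {V=false, W=false, Z=false}.
          branch 1.1.2 (add T (X || !Z)):
            T (X || !Z): β-rule — branch into T X  //  T !Z.
              branch 1.1.2.1 (add T X):
                ○ open, literals {V=false, W=false, X=true, Z=false}.
              branch 1.1.2.2 (add T !Z):
                ○ open, literals {V=false, W=false, Z=false}.
      branch 1.2 (add F (!W && !Z), F (!W || (X || !Z))):
        F (!W || (X || !Z)): α-rule — add F !W, F (X || !Z).
        F (X || !Z): α-rule — add F X, F !Z.
        × closes — contains both Z and !Z.
  branch 2 (add T (W && (!Y == Z))):
    T (W && (!Y == Z)): α-rule — add T W, T (!Y == Z).
    T ((!W && !Z) == (!W || (X || !Z))): β-rule — branch into T (!W && !Z), T (!W || (X || !Z))  //  F (!W && !Z), F (!W || (X || !Z)).
      branch 2.1 (add T (!W && !Z), T (!W || (X || !Z))):
        T (!W && !Z): α-rule — add T !W, T !Z.
        × closes — contains both W and !W.
      branch 2.2 (add F (!W && !Z), F (!W || (X || !Z))):
        F (!W || (X || !Z)): α-rule — add F !W, F (X || !Z).
        F (X || !Z): α-rule — add F X, F !Z.
        × closes — contains both Z and !Z.
3 branches closed, 3 open.
An open branch gives a satisfying assignment: V=false, W=false, Z=false.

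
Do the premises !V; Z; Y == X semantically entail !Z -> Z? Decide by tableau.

Yes

Initial set: {!V; Z; (Y == X); !(!Z -> Z)}.
!(!Z -> Z): α-rule — add !Z, !Z.
× closes — contains both Z and !Z.
All 1 branch closes.
Every branch closed, so the premises entail the conclusion.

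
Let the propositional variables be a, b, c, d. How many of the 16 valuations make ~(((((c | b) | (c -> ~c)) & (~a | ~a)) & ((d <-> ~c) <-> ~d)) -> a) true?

4

Initial set: {~(((((c | b) | (c -> ~c)) & (~a | ~a)) & ((d <-> ~c) <-> ~d)) -> a)}.
~(((((c | b) | (c -> ~c)) & (~a | ~a)) & ((d <-> ~c) <-> ~d)) -> a): α-rule — add ((((c | b) | (c -> ~c)) & (~a | ~a)) & ((d <-> ~c) <-> ~d)), ~a.
((((c | b) | (c -> ~c)) & (~a | ~a)) & ((d <-> ~c) <-> ~d)): α-rule — add (((c | b) | (c -> ~c)) & (~a | ~a)), ((d <-> ~c) <-> ~d).
(((c | b) | (c -> ~c)) & (~a | ~a)): α-rule — add ((c | b) | (c -> ~c)), (~a | ~a).
((d <-> ~c) <-> ~d): β-rule — branch into (d <-> ~c), ~d  //  ~(d <-> ~c), ~~d.
  branch 1 (add (d <-> ~c), ~d):
    ((c | b) | (c -> ~c)): β-rule — branch into (c | b)  //  (c -> ~c).
      branch 1.1 (add (c | b)):
        (~a | ~a): β-rule — branch into ~a  //  ~a.
          branch 1.1.1 (add ~a):
            (d <-> ~c): β-rule — branch into d, ~c  //  ~d, ~~c.
              branch 1.1.1.1 (add d, ~c):
                × closes — contains both d and ~d.
              branch 1.1.1.2 (add ~d, ~~c):
                (c | b): β-rule — branch into c  //  b.
                  branch 1.1.1.2.1 (add c):
                    ○ open, literals {a=false, c=true, d=false}.
                  branch 1.1.1.2.2 (add b):
                    ○ open, literals {a=false, b=true, c=true, d=false}.
          branch 1.1.2 (add ~a):
            (d <-> ~c): β-rule — branch into d, ~c  //  ~d, ~~c.
              branch 1.1.2.1 (add d, ~c):
                × closes — contains both d and ~d.
              branch 1.1.2.2 (add ~d, ~~c):
                (c | b): β-rule — branch into c  //  b.
                  branch 1.1.2.2.1 (add c):
                    ○ open, literals {a=false, c=true, d=false}.
                  branch 1.1.2.2.2 (add b):
                    ○ open, literals {a=false, b=true, c=true, d=false}.
      branch 1.2 (add (c -> ~c)):
        (~a | ~a): β-rule — branch into ~a  //  ~a.
          branch 1.2.1 (add ~a):
            (d <-> ~c): β-rule — branch into d, ~c  //  ~d, ~~c.
              branch 1.2.1.1 (add d, ~c):
                × closes — contains both d and ~d.
              branch 1.2.1.2 (add ~d, ~~c):
                (c -> ~c): β-rule — branch into ~c  //  ~c.
                  branch 1.2.1.2.1 (add ~c):
                    × closes — contains both c and ~c.
                  branch 1.2.1.2.2 (add ~c):
                    × closes — contains both c and ~c.
          branch 1.2.2 (add ~a):
            (d <-> ~c): β-rule — branch into d, ~c  //  ~d, ~~c.
              branch 1.2.2.1 (add d, ~c):
                × closes — contains both d and ~d.
              branch 1.2.2.2 (add ~d, ~~c):
                (c -> ~c): β-rule — branch into ~c  //  ~c.
                  branch 1.2.2.2.1 (add ~c):
                    × closes — contains both c and ~c.
                  branch 1.2.2.2.2 (add ~c):
                    × closes — contains both c and ~c.
  branch 2 (add ~(d <-> ~c), ~~d):
    ((c | b) | (c -> ~c)): β-rule — branch into (c | b)  //  (c -> ~c).
      branch 2.1 (add (c | b)):
        (~a | ~a): β-rule — branch into ~a  //  ~a.
          branch 2.1.1 (add ~a):
            ~(d <-> ~c): β-rule — branch into d, ~~c  //  ~d, ~c.
              branch 2.1.1.1 (add d, ~~c):
                (c | b): β-rule — branch into c  //  b.
                  branch 2.1.1.1.1 (add c):
                    ○ open, literals {a=false, c=true, d=true}.
                  branch 2.1.1.1.2 (add b):
                    ○ open, literals {a=false, b=true, c=true, d=true}.
              branch 2.1.1.2 (add ~d, ~c):
                × closes — contains both d and ~d.
          branch 2.1.2 (add ~a):
            ~(d <-> ~c): β-rule — branch into d, ~~c  //  ~d, ~c.
              branch 2.1.2.1 (add d, ~~c):
                (c | b): β-rule — branch into c  //  b.
                  branch 2.1.2.1.1 (add c):
                    ○ open, literals {a=false, c=true, d=true}.
                  branch 2.1.2.1.2 (add b):
                    ○ open, literals {a=false, b=true, c=true, d=true}.
              branch 2.1.2.2 (add ~d, ~c):
                × closes — contains both d and ~d.
      branch 2.2 (add (c -> ~c)):
        (~a | ~a): β-rule — branch into ~a  //  ~a.
          branch 2.2.1 (add ~a):
            ~(d <-> ~c): β-rule — branch into d, ~~c  //  ~d, ~c.
              branch 2.2.1.1 (add d, ~~c):
                (c -> ~c): β-rule — branch into ~c  //  ~c.
                  branch 2.2.1.1.1 (add ~c):
                    × closes — contains both c and ~c.
                  branch 2.2.1.1.2 (add ~c):
                    × closes — contains both c and ~c.
              branch 2.2.1.2 (add ~d, ~c):
                × closes — contains both d and ~d.
          branch 2.2.2 (add ~a):
            ~(d <-> ~c): β-rule — branch into d, ~~c  //  ~d, ~c.
              branch 2.2.2.1 (add d, ~~c):
                (c -> ~c): β-rule — branch into ~c  //  ~c.
                  branch 2.2.2.1.1 (add ~c):
                    × closes — contains both c and ~c.
                  branch 2.2.2.1.2 (add ~c):
                    × closes — contains both c and ~c.
              branch 2.2.2.2 (add ~d, ~c):
                × closes — contains both d and ~d.
16 branches closed, 8 open.
Each open branch fixes some atoms; the unmentioned ones are free. Counting distinct full assignments: branch {a=false, c=true, d=false} (b) contributes 2 new; branch {a=false, b=true, c=true, d=false} (none free) contributes 0 new; branch {a=false, c=true, d=false} (b) contributes 0 new; branch {a=false, b=true, c=true, d=false} (none free) contributes 0 new; branch {a=false, c=true, d=true} (b) contributes 2 new; branch {a=false, b=true, c=true, d=true} (none free) contributes 0 new; branch {a=false, c=true, d=true} (b) contributes 0 new; branch {a=false, b=true, c=true, d=true} (none free) contributes 0 new. Total: 4.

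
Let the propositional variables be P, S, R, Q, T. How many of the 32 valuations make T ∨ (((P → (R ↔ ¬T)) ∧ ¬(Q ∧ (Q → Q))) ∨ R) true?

Initial set: {T (T ∨ (((P → (R ↔ ¬T)) ∧ ¬(Q ∧ (Q → Q))) ∨ R))}.
T (T ∨ (((P → (R ↔ ¬T)) ∧ ¬(Q ∧ (Q → Q))) ∨ R)): β-rule — branch into T T  //  T (((P → (R ↔ ¬T)) ∧ ¬(Q ∧ (Q → Q))) ∨ R).
  branch 1 (add T T):
    ○ open, literals {T=1}.
  branch 2 (add T (((P → (R ↔ ¬T)) ∧ ¬(Q ∧ (Q → Q))) ∨ R)):
    T (((P → (R ↔ ¬T)) ∧ ¬(Q ∧ (Q → Q))) ∨ R): β-rule — branch into T ((P → (R ↔ ¬T)) ∧ ¬(Q ∧ (Q → Q)))  //  T R.
      branch 2.1 (add T ((P → (R ↔ ¬T)) ∧ ¬(Q ∧ (Q → Q)))):
        T ((P → (R ↔ ¬T)) ∧ ¬(Q ∧ (Q → Q))): α-rule — add T (P → (R ↔ ¬T)), T ¬(Q ∧ (Q → Q)).
        T (P → (R ↔ ¬T)): β-rule — branch into F P  //  T (R ↔ ¬T).
          branch 2.1.1 (add F P):
            T ¬(Q ∧ (Q → Q)): β-rule — branch into F Q  //  F (Q → Q).
              branch 2.1.1.1 (add F Q):
                ○ open, literals {P=0, Q=0}.
              branch 2.1.1.2 (add F (Q → Q)):
                F (Q → Q): α-rule — add T Q, F Q.
                × closes — contains both Q and ¬Q.
          branch 2.1.2 (add T (R ↔ ¬T)):
            T ¬(Q ∧ (Q → Q)): β-rule — branch into F Q  //  F (Q → Q).
              branch 2.1.2.1 (add F Q):
                T (R ↔ ¬T): β-rule — branch into T R, T ¬T  //  F R, F ¬T.
                  branch 2.1.2.1.1 (add T R, T ¬T):
                    ○ open, literals {Q=0, R=1, T=0}.
                  branch 2.1.2.1.2 (add F R, F ¬T):
                    ○ open, literals {Q=0, R=0, T=1}.
              branch 2.1.2.2 (add F (Q → Q)):
                F (Q → Q): α-rule — add T Q, F Q.
                × closes — contains both Q and ¬Q.
      branch 2.2 (add T R):
        ○ open, literals {R=1}.
2 branches closed, 5 open.
Each open branch fixes some atoms; the unmentioned ones are free. Counting distinct full assignments: branch {T=1} (P, S, R, Q) contributes 16 new; branch {P=0, Q=0} (S, R, T) contributes 4 new; branch {Q=0, R=1, T=0} (P, S) contributes 2 new; branch {Q=0, R=0, T=1} (P, S) contributes 0 new; branch {R=1} (P, S, Q, T) contributes 4 new. Total: 26.

26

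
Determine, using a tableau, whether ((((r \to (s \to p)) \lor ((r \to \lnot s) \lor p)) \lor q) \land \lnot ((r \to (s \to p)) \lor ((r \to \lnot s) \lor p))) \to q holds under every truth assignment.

Assume the negation and expand:
Initial set: {F (((((r \to (s \to p)) \lor ((r \to \lnot s) \lor p)) \lor q) \land \lnot ((r \to (s \to p)) \lor ((r \to \lnot s) \lor p))) \to q)}.
F (((((r \to (s \to p)) \lor ((r \to \lnot s) \lor p)) \lor q) \land \lnot ((r \to (s \to p)) \lor ((r \to \lnot s) \lor p))) \to q): α-rule — add T ((((r \to (s \to p)) \lor ((r \to \lnot s) \lor p)) \lor q) \land \lnot ((r \to (s \to p)) \lor ((r \to \lnot s) \lor p))), F q.
T ((((r \to (s \to p)) \lor ((r \to \lnot s) \lor p)) \lor q) \land \lnot ((r \to (s \to p)) \lor ((r \to \lnot s) \lor p))): α-rule — add T (((r \to (s \to p)) \lor ((r \to \lnot s) \lor p)) \lor q), T \lnot ((r \to (s \to p)) \lor ((r \to \lnot s) \lor p)).
T \lnot ((r \to (s \to p)) \lor ((r \to \lnot s) \lor p)): α-rule — add F (r \to (s \to p)), F ((r \to \lnot s) \lor p).
F (r \to (s \to p)): α-rule — add T r, F (s \to p).
F ((r \to \lnot s) \lor p): α-rule — add F (r \to \lnot s), F p.
F (s \to p): α-rule — add T s, F p.
F (r \to \lnot s): α-rule — add T r, F \lnot s.
T (((r \to (s \to p)) \lor ((r \to \lnot s) \lor p)) \lor q): β-rule — branch into T ((r \to (s \to p)) \lor ((r \to \lnot s) \lor p))  //  T q.
  branch 1 (add T ((r \to (s \to p)) \lor ((r \to \lnot s) \lor p))):
    T ((r \to (s \to p)) \lor ((r \to \lnot s) \lor p)): β-rule — branch into T (r \to (s \to p))  //  T ((r \to \lnot s) \lor p).
      branch 1.1 (add T (r \to (s \to p))):
        T (r \to (s \to p)): β-rule — branch into F r  //  T (s \to p).
          branch 1.1.1 (add F r):
            × closes — contains both r and \lnot r.
          branch 1.1.2 (add T (s \to p)):
            T (s \to p): β-rule — branch into F s  //  T p.
              branch 1.1.2.1 (add F s):
                × closes — contains both s and \lnot s.
              branch 1.1.2.2 (add T p):
                × closes — contains both p and \lnot p.
      branch 1.2 (add T ((r \to \lnot s) \lor p)):
        T ((r \to \lnot s) \lor p): β-rule — branch into T (r \to \lnot s)  //  T p.
          branch 1.2.1 (add T (r \to \lnot s)):
            T (r \to \lnot s): β-rule — branch into F r  //  T \lnot s.
              branch 1.2.1.1 (add F r):
                × closes — contains both r and \lnot r.
              branch 1.2.1.2 (add T \lnot s):
                × closes — contains both s and \lnot s.
          branch 1.2.2 (add T p):
            × closes — contains both p and \lnot p.
  branch 2 (add T q):
    × closes — contains both q and \lnot q.
All 7 branches close.
Every branch closed, so the negation is unsatisfiable and the formula is valid.

Valid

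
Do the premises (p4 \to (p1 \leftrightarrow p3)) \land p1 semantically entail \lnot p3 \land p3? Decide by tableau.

No

Initial set: {T ((p4 \to (p1 \leftrightarrow p3)) \land p1); F (\lnot p3 \land p3)}.
T ((p4 \to (p1 \leftrightarrow p3)) \land p1): α-rule — add T (p4 \to (p1 \leftrightarrow p3)), T p1.
F (\lnot p3 \land p3): β-rule — branch into F \lnot p3  //  F p3.
  branch 1 (add F \lnot p3):
    T (p4 \to (p1 \leftrightarrow p3)): β-rule — branch into F p4  //  T (p1 \leftrightarrow p3).
      branch 1.1 (add F p4):
        ○ open, literals {p1=true, p3=true, p4=false}.
      branch 1.2 (add T (p1 \leftrightarrow p3)):
        T (p1 \leftrightarrow p3): β-rule — branch into T p1, T p3  //  F p1, F p3.
          branch 1.2.1 (add T p1, T p3):
            ○ open, literals {p1=true, p3=true}.
          branch 1.2.2 (add F p1, F p3):
            × closes — contains both p1 and \lnot p1.
  branch 2 (add F p3):
    T (p4 \to (p1 \leftrightarrow p3)): β-rule — branch into F p4  //  T (p1 \leftrightarrow p3).
      branch 2.1 (add F p4):
        ○ open, literals {p1=true, p3=false, p4=false}.
      branch 2.2 (add T (p1 \leftrightarrow p3)):
        T (p1 \leftrightarrow p3): β-rule — branch into T p1, T p3  //  F p1, F p3.
          branch 2.2.1 (add T p1, T p3):
            × closes — contains both p3 and \lnot p3.
          branch 2.2.2 (add F p1, F p3):
            × closes — contains both p1 and \lnot p1.
3 branches closed, 3 open.
An open branch gives a countermodel: p1=true, p3=true, p4=false (unmentioned atoms arbitrary); the premises hold there but the conclusion fails.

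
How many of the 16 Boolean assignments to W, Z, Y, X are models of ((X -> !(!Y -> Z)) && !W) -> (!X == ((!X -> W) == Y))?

Initial set: {(((X -> !(!Y -> Z)) && !W) -> (!X == ((!X -> W) == Y)))}.
(((X -> !(!Y -> Z)) && !W) -> (!X == ((!X -> W) == Y))): β-rule — branch into !((X -> !(!Y -> Z)) && !W)  //  (!X == ((!X -> W) == Y)).
  branch 1 (add !((X -> !(!Y -> Z)) && !W)):
    !((X -> !(!Y -> Z)) && !W): β-rule — branch into !(X -> !(!Y -> Z))  //  !!W.
      branch 1.1 (add !(X -> !(!Y -> Z))):
        !(X -> !(!Y -> Z)): α-rule — add X, !!(!Y -> Z).
        !!(!Y -> Z): β-rule — branch into !!Y  //  Z.
          branch 1.1.1 (add !!Y):
            ○ open, literals {X=true, Y=true}.
          branch 1.1.2 (add Z):
            ○ open, literals {X=true, Z=true}.
      branch 1.2 (add !!W):
        ○ open, literals {W=true}.
  branch 2 (add (!X == ((!X -> W) == Y))):
    (!X == ((!X -> W) == Y)): β-rule — branch into !X, ((!X -> W) == Y)  //  !!X, !((!X -> W) == Y).
      branch 2.1 (add !X, ((!X -> W) == Y)):
        ((!X -> W) == Y): β-rule — branch into (!X -> W), Y  //  !(!X -> W), !Y.
          branch 2.1.1 (add (!X -> W), Y):
            (!X -> W): β-rule — branch into !!X  //  W.
              branch 2.1.1.1 (add !!X):
                × closes — contains both X and !X.
              branch 2.1.1.2 (add W):
                ○ open, literals {W=true, X=false, Y=true}.
          branch 2.1.2 (add !(!X -> W), !Y):
            !(!X -> W): α-rule — add !X, !W.
            ○ open, literals {W=false, X=false, Y=false}.
      branch 2.2 (add !!X, !((!X -> W) == Y)):
        !((!X -> W) == Y): β-rule — branch into (!X -> W), !Y  //  !(!X -> W), Y.
          branch 2.2.1 (add (!X -> W), !Y):
            (!X -> W): β-rule — branch into !!X  //  W.
              branch 2.2.1.1 (add !!X):
                ○ open, literals {X=true, Y=false}.
              branch 2.2.1.2 (add W):
                ○ open, literals {W=true, X=true, Y=false}.
          branch 2.2.2 (add !(!X -> W), Y):
            !(!X -> W): α-rule — add !X, !W.
            × closes — contains both X and !X.
2 branches closed, 7 open.
Each open branch fixes some atoms; the unmentioned ones are free. Counting distinct full assignments: branch {X=true, Y=true} (W, Z) contributes 4 new; branch {X=true, Z=true} (W, Y) contributes 2 new; branch {W=true} (Z, Y, X) contributes 5 new; branch {W=true, X=false, Y=true} (Z) contributes 0 new; branch {W=false, X=false, Y=false} (Z) contributes 2 new; branch {X=true, Y=false} (W, Z) contributes 1 new; branch {W=true, X=true, Y=false} (Z) contributes 0 new. Total: 14.

14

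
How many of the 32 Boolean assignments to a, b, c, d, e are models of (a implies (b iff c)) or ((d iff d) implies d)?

Initial set: {((a implies (b iff c)) or ((d iff d) implies d))}.
((a implies (b iff c)) or ((d iff d) implies d)): β-rule — branch into (a implies (b iff c))  //  ((d iff d) implies d).
  branch 1 (add (a implies (b iff c))):
    (a implies (b iff c)): β-rule — branch into not a  //  (b iff c).
      branch 1.1 (add not a):
        ○ open, literals {a=F}.
      branch 1.2 (add (b iff c)):
        (b iff c): β-rule — branch into b, c  //  not b, not c.
          branch 1.2.1 (add b, c):
            ○ open, literals {b=T, c=T}.
          branch 1.2.2 (add not b, not c):
            ○ open, literals {b=F, c=F}.
  branch 2 (add ((d iff d) implies d)):
    ((d iff d) implies d): β-rule — branch into not (d iff d)  //  d.
      branch 2.1 (add not (d iff d)):
        not (d iff d): β-rule — branch into d, not d  //  not d, d.
          branch 2.1.1 (add d, not d):
            × closes — contains both d and not d.
          branch 2.1.2 (add not d, d):
            × closes — contains both d and not d.
      branch 2.2 (add d):
        ○ open, literals {d=T}.
2 branches closed, 4 open.
Each open branch fixes some atoms; the unmentioned ones are free. Counting distinct full assignments: branch {a=F} (b, c, d, e) contributes 16 new; branch {b=T, c=T} (a, d, e) contributes 4 new; branch {b=F, c=F} (a, d, e) contributes 4 new; branch {d=T} (a, b, c, e) contributes 4 new. Total: 28.

28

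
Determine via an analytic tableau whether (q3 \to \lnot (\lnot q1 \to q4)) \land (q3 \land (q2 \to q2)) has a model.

Satisfiable

Initial set: {((q3 \to \lnot (\lnot q1 \to q4)) \land (q3 \land (q2 \to q2)))}.
((q3 \to \lnot (\lnot q1 \to q4)) \land (q3 \land (q2 \to q2))): α-rule — add (q3 \to \lnot (\lnot q1 \to q4)), (q3 \land (q2 \to q2)).
(q3 \land (q2 \to q2)): α-rule — add q3, (q2 \to q2).
(q3 \to \lnot (\lnot q1 \to q4)): β-rule — branch into \lnot q3  //  \lnot (\lnot q1 \to q4).
  branch 1 (add \lnot q3):
    × closes — contains both q3 and \lnot q3.
  branch 2 (add \lnot (\lnot q1 \to q4)):
    \lnot (\lnot q1 \to q4): α-rule — add \lnot q1, \lnot q4.
    (q2 \to q2): β-rule — branch into \lnot q2  //  q2.
      branch 2.1 (add \lnot q2):
        ○ open, literals {q1=false, q2=false, q3=true, q4=false}.
      branch 2.2 (add q2):
        ○ open, literals {q1=false, q2=true, q3=true, q4=false}.
1 branch closed, 2 open.
An open branch gives a satisfying assignment: q1=false, q2=false, q3=true, q4=false.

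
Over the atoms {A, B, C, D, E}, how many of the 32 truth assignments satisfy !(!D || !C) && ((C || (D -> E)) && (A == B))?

Initial set: {T (!(!D || !C) && ((C || (D -> E)) && (A == B)))}.
T (!(!D || !C) && ((C || (D -> E)) && (A == B))): α-rule — add T !(!D || !C), T ((C || (D -> E)) && (A == B)).
T !(!D || !C): α-rule — add F !D, F !C.
T ((C || (D -> E)) && (A == B)): α-rule — add T (C || (D -> E)), T (A == B).
T (C || (D -> E)): β-rule — branch into T C  //  T (D -> E).
  branch 1 (add T C):
    T (A == B): β-rule — branch into T A, T B  //  F A, F B.
      branch 1.1 (add T A, T B):
        ○ open, literals {A=T, B=T, C=T, D=T}.
      branch 1.2 (add F A, F B):
        ○ open, literals {A=F, B=F, C=T, D=T}.
  branch 2 (add T (D -> E)):
    T (A == B): β-rule — branch into T A, T B  //  F A, F B.
      branch 2.1 (add T A, T B):
        T (D -> E): β-rule — branch into F D  //  T E.
          branch 2.1.1 (add F D):
            × closes — contains both D and !D.
          branch 2.1.2 (add T E):
            ○ open, literals {A=T, B=T, C=T, D=T, E=T}.
      branch 2.2 (add F A, F B):
        T (D -> E): β-rule — branch into F D  //  T E.
          branch 2.2.1 (add F D):
            × closes — contains both D and !D.
          branch 2.2.2 (add T E):
            ○ open, literals {A=F, B=F, C=T, D=T, E=T}.
2 branches closed, 4 open.
Each open branch fixes some atoms; the unmentioned ones are free. Counting distinct full assignments: branch {A=T, B=T, C=T, D=T} (E) contributes 2 new; branch {A=F, B=F, C=T, D=T} (E) contributes 2 new; branch {A=T, B=T, C=T, D=T, E=T} (none free) contributes 0 new; branch {A=F, B=F, C=T, D=T, E=T} (none free) contributes 0 new. Total: 4.

4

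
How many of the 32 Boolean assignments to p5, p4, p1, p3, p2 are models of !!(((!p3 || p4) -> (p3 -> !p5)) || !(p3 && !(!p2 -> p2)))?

Initial set: {T !!(((!p3 || p4) -> (p3 -> !p5)) || !(p3 && !(!p2 -> p2)))}.
T !!(((!p3 || p4) -> (p3 -> !p5)) || !(p3 && !(!p2 -> p2))): drop double negation, giving T (((!p3 || p4) -> (p3 -> !p5)) || !(p3 && !(!p2 -> p2))).
T (((!p3 || p4) -> (p3 -> !p5)) || !(p3 && !(!p2 -> p2))): β-rule — branch into T ((!p3 || p4) -> (p3 -> !p5))  //  T !(p3 && !(!p2 -> p2)).
  branch 1 (add T ((!p3 || p4) -> (p3 -> !p5))):
    T ((!p3 || p4) -> (p3 -> !p5)): β-rule — branch into F (!p3 || p4)  //  T (p3 -> !p5).
      branch 1.1 (add F (!p3 || p4)):
        F (!p3 || p4): α-rule — add F !p3, F p4.
        ○ open, literals {p3=true, p4=false}.
      branch 1.2 (add T (p3 -> !p5)):
        T (p3 -> !p5): β-rule — branch into F p3  //  T !p5.
          branch 1.2.1 (add F p3):
            ○ open, literals {p3=false}.
          branch 1.2.2 (add T !p5):
            ○ open, literals {p5=false}.
  branch 2 (add T !(p3 && !(!p2 -> p2))):
    T !(p3 && !(!p2 -> p2)): β-rule — branch into F p3  //  F !(!p2 -> p2).
      branch 2.1 (add F p3):
        ○ open, literals {p3=false}.
      branch 2.2 (add F !(!p2 -> p2)):
        F !(!p2 -> p2): β-rule — branch into F !p2  //  T p2.
          branch 2.2.1 (add F !p2):
            ○ open, literals {p2=true}.
          branch 2.2.2 (add T p2):
            ○ open, literals {p2=true}.
0 branches closed, 6 open.
Each open branch fixes some atoms; the unmentioned ones are free. Counting distinct full assignments: branch {p3=true, p4=false} (p5, p1, p2) contributes 8 new; branch {p3=false} (p5, p4, p1, p2) contributes 16 new; branch {p5=false} (p4, p1, p3, p2) contributes 4 new; branch {p3=false} (p5, p4, p1, p2) contributes 0 new; branch {p2=true} (p5, p4, p1, p3) contributes 2 new; branch {p2=true} (p5, p4, p1, p3) contributes 0 new. Total: 30.

30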